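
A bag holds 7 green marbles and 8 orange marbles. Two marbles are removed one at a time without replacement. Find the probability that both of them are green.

1/5

P(every draw is green) = 7/15 × 6/14 = 42/210 = 1/5.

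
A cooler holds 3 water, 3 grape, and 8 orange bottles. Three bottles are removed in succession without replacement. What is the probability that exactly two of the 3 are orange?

6/13

One ordering (orange drawn first) has probability 8/14 × 7/13 × 6/12 = 336/2184 = 2/13.
There are C(3,2) = 3 such orderings, each equally likely, so P = 3 × 2/13 = 6/13.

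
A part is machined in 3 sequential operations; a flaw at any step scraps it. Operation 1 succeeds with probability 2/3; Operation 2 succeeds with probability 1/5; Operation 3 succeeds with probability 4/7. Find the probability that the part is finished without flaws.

Multiplying along the chain,
P = 2/3 × 1/5 × 4/7 = 8/105.

8/105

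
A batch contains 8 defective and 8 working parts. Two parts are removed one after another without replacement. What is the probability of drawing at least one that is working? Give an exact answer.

23/30

P(no working) = 8/16 × 7/15 = 56/240 = 7/30.
P(at least one) = 1 − 7/30 = 23/30.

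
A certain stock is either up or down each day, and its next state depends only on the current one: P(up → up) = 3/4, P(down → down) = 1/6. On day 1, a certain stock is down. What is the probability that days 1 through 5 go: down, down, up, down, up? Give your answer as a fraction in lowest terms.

Day 1 is given. For each transition, use the conditional probability from the current state:
P(down | down) = 1/6; P(up | down) = 5/6; P(down | up) = 1/4; P(up | down) = 5/6.
P = 1/6 × 5/6 × 1/4 × 5/6 = 25/864.

25/864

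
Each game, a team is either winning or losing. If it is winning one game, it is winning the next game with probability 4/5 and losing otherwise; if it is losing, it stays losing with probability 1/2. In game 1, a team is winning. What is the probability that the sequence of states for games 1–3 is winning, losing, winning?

1/10

Game 1 is given. For each transition, use the conditional probability from the current state:
P(losing | winning) = 1/5; P(winning | losing) = 1/2.
P = 1/5 × 1/2 = 1/10.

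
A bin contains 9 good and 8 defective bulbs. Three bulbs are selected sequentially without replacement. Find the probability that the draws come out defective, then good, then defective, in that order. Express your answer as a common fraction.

21/170

Chain rule:
P = 8/17 × 9/16 × 7/15 = 504/4080 = 21/170.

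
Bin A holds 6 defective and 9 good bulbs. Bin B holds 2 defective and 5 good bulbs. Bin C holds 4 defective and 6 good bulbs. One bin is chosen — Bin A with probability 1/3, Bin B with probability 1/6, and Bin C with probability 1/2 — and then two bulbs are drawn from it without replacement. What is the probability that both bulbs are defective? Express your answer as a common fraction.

11/90

From Bin A: P(both defective) = (6/15)(5/14) = 1/7.
From Bin B: P(both defective) = (2/7)(1/6) = 1/21.
From Bin C: P(both defective) = (4/10)(3/9) = 2/15.
Total probability = (1/3)(1/7) + (1/6)(1/21) + (1/2)(2/15) = 11/90.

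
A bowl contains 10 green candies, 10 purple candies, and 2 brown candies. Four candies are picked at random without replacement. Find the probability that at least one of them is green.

P(no green) = 12/22 × 11/21 × 10/20 × 9/19 = 11880/175560 = 9/133.
P(at least one) = 1 − 9/133 = 124/133.

124/133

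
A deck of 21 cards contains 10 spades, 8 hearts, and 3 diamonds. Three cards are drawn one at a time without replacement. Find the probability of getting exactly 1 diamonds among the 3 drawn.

One ordering (a diamond drawn first) has probability 3/21 × 18/20 × 17/19 = 918/7980 = 153/1330.
There are C(3,1) = 3 such orderings, each equally likely, so P = 3 × 153/1330 = 459/1330.

459/1330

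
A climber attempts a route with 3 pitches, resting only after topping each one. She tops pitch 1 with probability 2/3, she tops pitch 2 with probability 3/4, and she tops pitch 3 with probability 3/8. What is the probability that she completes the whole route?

3/16

Multiplying along the chain,
P = 2/3 × 3/4 × 3/8 = 18/96 = 3/16.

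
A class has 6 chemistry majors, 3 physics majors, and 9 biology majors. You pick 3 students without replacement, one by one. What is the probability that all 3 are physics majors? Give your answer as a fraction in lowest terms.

P(every draw is a physics major) = 3/18 × 2/17 × 1/16 = 6/4896 = 1/816.

1/816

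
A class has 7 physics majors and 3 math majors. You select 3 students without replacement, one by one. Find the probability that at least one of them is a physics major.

119/120

P(no physics majors) = 3/10 × 2/9 × 1/8 = 6/720 = 1/120.
P(at least one) = 1 − 1/120 = 119/120.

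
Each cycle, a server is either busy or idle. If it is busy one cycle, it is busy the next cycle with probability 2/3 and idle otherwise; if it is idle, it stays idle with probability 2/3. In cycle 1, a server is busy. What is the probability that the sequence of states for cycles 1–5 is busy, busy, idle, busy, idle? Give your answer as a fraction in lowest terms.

2/81

Cycle 1 is given. For each transition, use the conditional probability from the current state:
P(busy | busy) = 2/3; P(idle | busy) = 1/3; P(busy | idle) = 1/3; P(idle | busy) = 1/3.
P = 2/3 × 1/3 × 1/3 × 1/3 = 2/81.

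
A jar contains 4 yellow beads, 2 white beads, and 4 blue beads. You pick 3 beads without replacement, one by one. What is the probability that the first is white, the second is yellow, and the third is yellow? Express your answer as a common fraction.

1/30

Multiply the probability of each draw given the previous ones:
P = 2/10 × 4/9 × 3/8 = 24/720 = 1/30.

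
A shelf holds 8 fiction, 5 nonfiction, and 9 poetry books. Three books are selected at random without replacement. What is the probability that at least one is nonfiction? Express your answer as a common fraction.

P(no nonfiction) = 17/22 × 16/21 × 15/20 = 4080/9240 = 34/77.
P(at least one) = 1 − 34/77 = 43/77.

43/77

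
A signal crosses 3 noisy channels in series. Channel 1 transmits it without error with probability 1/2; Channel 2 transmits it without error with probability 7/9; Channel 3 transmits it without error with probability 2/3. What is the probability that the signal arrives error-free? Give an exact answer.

The events are sequential, so multiply the conditional probabilities:
P = 1/2 × 7/9 × 2/3 = 14/54 = 7/27.

7/27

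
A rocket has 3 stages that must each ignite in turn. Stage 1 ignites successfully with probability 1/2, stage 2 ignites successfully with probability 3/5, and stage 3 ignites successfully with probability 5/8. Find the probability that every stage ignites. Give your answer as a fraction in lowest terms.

The events are sequential, so multiply the conditional probabilities:
P = 1/2 × 3/5 × 5/8 = 15/80 = 3/16.

3/16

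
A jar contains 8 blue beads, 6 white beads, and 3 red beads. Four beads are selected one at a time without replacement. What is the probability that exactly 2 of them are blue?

36/85

One ordering (blue drawn first) has probability 8/17 × 7/16 × 9/15 × 8/14 = 4032/57120 = 6/85.
There are C(4,2) = 6 such orderings, each equally likely, so P = 6 × 6/85 = 36/85.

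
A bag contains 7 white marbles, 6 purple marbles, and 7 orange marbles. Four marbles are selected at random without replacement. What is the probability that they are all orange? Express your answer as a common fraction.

P = 7/20 × 6/19 × 5/18 × 4/17 = 840/116280 = 7/969.

7/969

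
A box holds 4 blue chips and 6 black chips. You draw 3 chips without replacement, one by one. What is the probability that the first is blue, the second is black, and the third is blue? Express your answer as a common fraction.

Each draw changes the counts, so multiply the conditional probabilities along the sequence:
P = 4/10 × 6/9 × 3/8 = 72/720 = 1/10.

1/10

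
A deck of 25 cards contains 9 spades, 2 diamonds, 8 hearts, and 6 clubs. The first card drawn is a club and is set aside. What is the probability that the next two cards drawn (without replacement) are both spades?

With the first card removed, 9 spades remain out of 24.
P = 9/24 × 8/23 = 72/552 = 3/23.

3/23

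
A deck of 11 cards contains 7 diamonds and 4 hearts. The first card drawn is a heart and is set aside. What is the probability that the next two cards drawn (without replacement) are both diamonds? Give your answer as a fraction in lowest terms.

7/15

With the first card removed, 7 diamonds remain out of 10.
P = 7/10 × 6/9 = 42/90 = 7/15.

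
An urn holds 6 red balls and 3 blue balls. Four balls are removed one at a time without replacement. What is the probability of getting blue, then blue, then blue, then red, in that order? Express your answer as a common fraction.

1/84

Multiply the probability of each draw given the previous ones:
P = 3/9 × 2/8 × 1/7 × 6/6 = 36/3024 = 1/84.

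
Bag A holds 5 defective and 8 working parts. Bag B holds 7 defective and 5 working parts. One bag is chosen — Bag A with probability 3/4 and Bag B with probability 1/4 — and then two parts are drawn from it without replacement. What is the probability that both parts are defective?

201/1144

From Bag A: P(both defective) = (5/13)(4/12) = 5/39.
From Bag B: P(both defective) = (7/12)(6/11) = 7/22.
Total probability = (3/4)(5/39) + (1/4)(7/22) = 201/1144.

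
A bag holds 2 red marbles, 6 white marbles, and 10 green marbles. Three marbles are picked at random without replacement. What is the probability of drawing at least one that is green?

95/102

P(no green) = 8/18 × 7/17 × 6/16 = 336/4896 = 7/102.
P(at least one) = 1 − 7/102 = 95/102.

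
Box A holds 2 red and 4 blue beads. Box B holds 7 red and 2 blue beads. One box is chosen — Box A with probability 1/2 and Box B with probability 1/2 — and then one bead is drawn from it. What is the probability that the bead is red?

From Box A: P(red) = 2/6.
From Box B: P(red) = 7/9.
Total probability = (1/2)(2/6) + (1/2)(7/9) = 5/9.

5/9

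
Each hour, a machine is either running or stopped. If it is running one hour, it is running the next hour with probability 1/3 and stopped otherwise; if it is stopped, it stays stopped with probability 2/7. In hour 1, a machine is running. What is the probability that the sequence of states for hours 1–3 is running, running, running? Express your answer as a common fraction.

Hour 1 is given. For each transition, use the conditional probability from the current state:
P(running | running) = 1/3; P(running | running) = 1/3.
P = 1/3 × 1/3 = 1/9.

1/9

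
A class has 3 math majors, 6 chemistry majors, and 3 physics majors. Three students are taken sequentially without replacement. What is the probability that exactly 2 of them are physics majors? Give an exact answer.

One ordering (physics majors drawn first) has probability 3/12 × 2/11 × 9/10 = 54/1320 = 9/220.
There are C(3,2) = 3 such orderings, each equally likely, so P = 3 × 9/220 = 27/220.

27/220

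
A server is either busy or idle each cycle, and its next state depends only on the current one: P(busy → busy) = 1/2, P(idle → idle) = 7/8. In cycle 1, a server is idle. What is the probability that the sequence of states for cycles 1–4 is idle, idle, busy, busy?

Cycle 1 is given. For each transition, use the conditional probability from the current state:
P(idle | idle) = 7/8; P(busy | idle) = 1/8; P(busy | busy) = 1/2.
P = 7/8 × 1/8 × 1/2 = 7/128.

7/128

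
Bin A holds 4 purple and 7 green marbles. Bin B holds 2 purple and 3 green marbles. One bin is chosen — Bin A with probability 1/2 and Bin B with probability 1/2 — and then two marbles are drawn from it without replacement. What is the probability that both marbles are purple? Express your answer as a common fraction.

From Bin A: P(both purple) = (4/11)(3/10) = 6/55.
From Bin B: P(both purple) = (2/5)(1/4) = 1/10.
Total probability = (1/2)(6/55) + (1/2)(1/10) = 23/220.

23/220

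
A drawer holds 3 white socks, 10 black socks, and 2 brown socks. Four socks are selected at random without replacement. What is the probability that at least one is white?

58/91

P(no white) = 12/15 × 11/14 × 10/13 × 9/12 = 11880/32760 = 33/91.
P(at least one) = 1 − 33/91 = 58/91.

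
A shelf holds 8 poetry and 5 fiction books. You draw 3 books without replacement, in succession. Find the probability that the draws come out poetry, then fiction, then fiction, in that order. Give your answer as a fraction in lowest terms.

Multiply the probability of each draw given the previous ones:
P = 8/13 × 5/12 × 4/11 = 160/1716 = 40/429.

40/429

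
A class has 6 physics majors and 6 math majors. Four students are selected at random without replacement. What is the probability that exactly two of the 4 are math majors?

5/11

One ordering (math majors drawn first) has probability 6/12 × 5/11 × 6/10 × 5/9 = 900/11880 = 5/66.
There are C(4,2) = 6 such orderings, each equally likely, so P = 6 × 5/66 = 5/11.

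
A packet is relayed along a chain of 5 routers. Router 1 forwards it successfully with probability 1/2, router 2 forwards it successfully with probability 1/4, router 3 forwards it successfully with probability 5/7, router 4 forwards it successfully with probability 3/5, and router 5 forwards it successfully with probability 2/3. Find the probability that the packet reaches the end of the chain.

Each stage is reached only if all earlier stages succeed, so
P = 1/2 × 1/4 × 5/7 × 3/5 × 2/3 = 30/840 = 1/28.

1/28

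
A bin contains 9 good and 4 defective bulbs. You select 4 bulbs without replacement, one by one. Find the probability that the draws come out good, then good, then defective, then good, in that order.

84/715

Chain rule:
P = 9/13 × 8/12 × 4/11 × 7/10 = 2016/17160 = 84/715.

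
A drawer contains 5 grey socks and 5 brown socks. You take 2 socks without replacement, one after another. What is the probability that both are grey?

2/9

P = 5/10 × 4/9 = 20/90 = 2/9.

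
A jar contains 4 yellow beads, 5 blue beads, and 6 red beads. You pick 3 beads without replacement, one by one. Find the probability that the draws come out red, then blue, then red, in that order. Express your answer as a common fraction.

Multiply the probability of each draw given the previous ones:
P = 6/15 × 5/14 × 5/13 = 150/2730 = 5/91.

5/91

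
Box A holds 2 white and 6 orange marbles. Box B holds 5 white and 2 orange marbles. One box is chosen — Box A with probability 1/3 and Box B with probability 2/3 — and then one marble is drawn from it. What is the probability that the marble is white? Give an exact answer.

From Box A: P(white) = 2/8.
From Box B: P(white) = 5/7.
Total probability = (1/3)(2/8) + (2/3)(5/7) = 47/84.

47/84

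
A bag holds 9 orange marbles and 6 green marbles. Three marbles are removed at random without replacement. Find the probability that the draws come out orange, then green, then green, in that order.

Chain rule:
P = 9/15 × 6/14 × 5/13 = 270/2730 = 9/91.

9/91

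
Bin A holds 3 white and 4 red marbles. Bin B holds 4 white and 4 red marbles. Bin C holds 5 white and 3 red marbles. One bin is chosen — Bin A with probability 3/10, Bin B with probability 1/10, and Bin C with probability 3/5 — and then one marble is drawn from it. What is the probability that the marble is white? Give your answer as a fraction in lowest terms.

From Bin A: P(white) = 3/7.
From Bin B: P(white) = 4/8.
From Bin C: P(white) = 5/8.
Total probability = (3/10)(3/7) + (1/10)(4/8) + (3/5)(5/8) = 31/56.

31/56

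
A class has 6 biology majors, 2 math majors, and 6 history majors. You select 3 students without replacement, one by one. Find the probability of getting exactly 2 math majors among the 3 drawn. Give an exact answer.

3/91

One ordering (math majors drawn first) has probability 2/14 × 1/13 × 12/12 = 24/2184 = 1/91.
There are C(3,2) = 3 such orderings, each equally likely, so P = 3 × 1/91 = 3/91.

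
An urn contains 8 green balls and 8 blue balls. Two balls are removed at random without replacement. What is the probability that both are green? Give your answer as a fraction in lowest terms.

7/30

P(every draw is green) = 8/16 × 7/15 = 56/240 = 7/30.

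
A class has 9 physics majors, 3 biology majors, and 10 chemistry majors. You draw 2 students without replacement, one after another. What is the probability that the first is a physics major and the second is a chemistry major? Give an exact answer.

Chain rule:
P = 9/22 × 10/21 = 90/462 = 15/77.

15/77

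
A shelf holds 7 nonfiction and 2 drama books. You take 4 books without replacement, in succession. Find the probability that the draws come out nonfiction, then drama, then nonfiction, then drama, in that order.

1/36

Chain rule:
P = 7/9 × 2/8 × 6/7 × 1/6 = 84/3024 = 1/36.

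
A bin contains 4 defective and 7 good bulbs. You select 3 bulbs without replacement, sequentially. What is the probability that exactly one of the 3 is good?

One ordering (good drawn first) has probability 7/11 × 4/10 × 3/9 = 84/990 = 14/165.
There are C(3,1) = 3 such orderings, each equally likely, so P = 3 × 14/165 = 14/55.

14/55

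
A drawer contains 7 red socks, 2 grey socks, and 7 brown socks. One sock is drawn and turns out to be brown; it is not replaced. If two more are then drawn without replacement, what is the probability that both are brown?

After the first draw, 6 of the remaining 15 socks are brown.
P = 6/15 × 5/14 = 30/210 = 1/7.

1/7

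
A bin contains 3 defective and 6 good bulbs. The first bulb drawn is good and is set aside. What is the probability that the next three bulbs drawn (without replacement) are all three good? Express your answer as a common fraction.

After the first draw, 5 of the remaining 8 bulbs are good.
P = 5/8 × 4/7 × 3/6 = 60/336 = 5/28.

5/28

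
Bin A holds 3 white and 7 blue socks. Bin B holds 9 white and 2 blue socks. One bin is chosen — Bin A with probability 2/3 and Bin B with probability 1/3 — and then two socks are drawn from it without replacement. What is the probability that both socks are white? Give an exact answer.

From Bin A: P(both white) = (3/10)(2/9) = 1/15.
From Bin B: P(both white) = (9/11)(8/10) = 36/55.
Total probability = (2/3)(1/15) + (1/3)(36/55) = 26/99.

26/99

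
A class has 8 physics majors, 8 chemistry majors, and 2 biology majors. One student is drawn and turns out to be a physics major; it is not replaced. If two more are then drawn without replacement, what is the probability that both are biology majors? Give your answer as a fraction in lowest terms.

After the first draw, 2 of the remaining 17 students are biology majors.
P = 2/17 × 1/16 = 2/272 = 1/136.

1/136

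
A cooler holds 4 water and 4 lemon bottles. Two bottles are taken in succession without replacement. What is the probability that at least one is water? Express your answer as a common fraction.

11/14

P(no water) = 4/8 × 3/7 = 12/56 = 3/14.
P(at least one) = 1 − 3/14 = 11/14.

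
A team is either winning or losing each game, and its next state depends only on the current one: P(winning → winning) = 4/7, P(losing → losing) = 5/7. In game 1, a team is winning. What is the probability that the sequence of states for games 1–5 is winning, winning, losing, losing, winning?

Game 1 is given. For each transition, use the conditional probability from the current state:
P(winning | winning) = 4/7; P(losing | winning) = 3/7; P(losing | losing) = 5/7; P(winning | losing) = 2/7.
P = 4/7 × 3/7 × 5/7 × 2/7 = 120/2401.

120/2401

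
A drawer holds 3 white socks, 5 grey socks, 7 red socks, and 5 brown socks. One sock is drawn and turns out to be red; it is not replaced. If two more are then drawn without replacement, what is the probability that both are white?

After the first draw, 3 of the remaining 19 socks are white.
P = 3/19 × 2/18 = 6/342 = 1/57.

1/57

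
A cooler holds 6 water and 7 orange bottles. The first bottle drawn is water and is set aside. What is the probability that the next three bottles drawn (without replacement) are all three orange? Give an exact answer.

7/44

After the first draw, 7 of the remaining 12 bottles are orange.
P = 7/12 × 6/11 × 5/10 = 210/1320 = 7/44.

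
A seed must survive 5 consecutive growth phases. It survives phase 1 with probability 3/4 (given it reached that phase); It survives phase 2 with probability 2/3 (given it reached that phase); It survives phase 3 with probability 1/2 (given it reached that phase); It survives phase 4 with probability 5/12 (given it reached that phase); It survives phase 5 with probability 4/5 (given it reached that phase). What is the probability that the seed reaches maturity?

1/12

The events are sequential, so multiply the conditional probabilities:
P = 3/4 × 2/3 × 1/2 × 5/12 × 4/5 = 120/1440 = 1/12.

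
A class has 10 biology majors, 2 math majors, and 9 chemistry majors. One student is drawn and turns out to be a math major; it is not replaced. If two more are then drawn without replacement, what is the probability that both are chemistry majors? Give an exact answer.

With the first student removed, 9 chemistry majors remain out of 20.
P = 9/20 × 8/19 = 72/380 = 18/95.

18/95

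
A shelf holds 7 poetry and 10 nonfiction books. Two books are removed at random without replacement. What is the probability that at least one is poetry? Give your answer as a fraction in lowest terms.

P(no poetry) = 10/17 × 9/16 = 90/272 = 45/136.
P(at least one) = 1 − 45/136 = 91/136.

91/136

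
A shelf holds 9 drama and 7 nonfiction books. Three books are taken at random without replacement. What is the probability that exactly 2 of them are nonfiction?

27/80

One ordering (nonfiction drawn first) has probability 7/16 × 6/15 × 9/14 = 378/3360 = 9/80.
There are C(3,2) = 3 such orderings, each equally likely, so P = 3 × 9/80 = 27/80.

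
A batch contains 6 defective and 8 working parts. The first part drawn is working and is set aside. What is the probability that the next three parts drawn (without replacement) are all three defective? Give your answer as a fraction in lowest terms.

10/143

With the first part removed, 6 defective remain out of 13.
P = 6/13 × 5/12 × 4/11 = 120/1716 = 10/143.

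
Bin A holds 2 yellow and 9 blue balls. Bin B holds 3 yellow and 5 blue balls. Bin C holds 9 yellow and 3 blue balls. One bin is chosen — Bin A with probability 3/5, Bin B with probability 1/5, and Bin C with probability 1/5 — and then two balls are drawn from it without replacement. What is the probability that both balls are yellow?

99/700

From Bin A: P(both yellow) = (2/11)(1/10) = 1/55.
From Bin B: P(both yellow) = (3/8)(2/7) = 3/28.
From Bin C: P(both yellow) = (9/12)(8/11) = 6/11.
Total probability = (3/5)(1/55) + (1/5)(3/28) + (1/5)(6/11) = 99/700.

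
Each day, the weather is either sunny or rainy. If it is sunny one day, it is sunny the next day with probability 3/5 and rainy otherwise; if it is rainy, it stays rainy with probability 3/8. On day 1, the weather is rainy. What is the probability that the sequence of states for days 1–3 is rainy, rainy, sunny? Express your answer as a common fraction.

15/64

Day 1 is given. For each transition, use the conditional probability from the current state:
P(rainy | rainy) = 3/8; P(sunny | rainy) = 5/8.
P = 3/8 × 5/8 = 15/64.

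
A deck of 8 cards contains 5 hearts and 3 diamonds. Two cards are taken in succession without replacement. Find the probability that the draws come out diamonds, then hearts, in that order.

15/56

Multiply the probability of each draw given the previous ones:
P = 3/8 × 5/7 = 15/56.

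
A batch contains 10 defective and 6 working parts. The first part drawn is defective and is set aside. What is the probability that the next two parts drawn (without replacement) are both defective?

After the first draw, 9 of the remaining 15 parts are defective.
P = 9/15 × 8/14 = 72/210 = 12/35.

12/35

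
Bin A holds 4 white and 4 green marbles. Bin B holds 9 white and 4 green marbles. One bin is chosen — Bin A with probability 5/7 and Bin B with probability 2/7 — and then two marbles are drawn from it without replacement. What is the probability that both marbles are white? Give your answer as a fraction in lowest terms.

From Bin A: P(both white) = (4/8)(3/7) = 3/14.
From Bin B: P(both white) = (9/13)(8/12) = 6/13.
Total probability = (5/7)(3/14) + (2/7)(6/13) = 363/1274.

363/1274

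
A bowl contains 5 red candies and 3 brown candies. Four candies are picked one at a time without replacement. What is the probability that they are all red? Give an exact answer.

1/14

P = 5/8 × 4/7 × 3/6 × 2/5 = 120/1680 = 1/14.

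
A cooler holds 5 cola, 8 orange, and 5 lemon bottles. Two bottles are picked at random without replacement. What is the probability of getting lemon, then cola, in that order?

Each draw changes the counts, so multiply the conditional probabilities along the sequence:
P = 5/18 × 5/17 = 25/306.

25/306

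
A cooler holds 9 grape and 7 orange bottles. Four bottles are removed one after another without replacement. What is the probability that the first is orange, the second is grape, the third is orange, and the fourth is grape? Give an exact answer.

9/130

Chain rule:
P = 7/16 × 9/15 × 6/14 × 8/13 = 3024/43680 = 9/130.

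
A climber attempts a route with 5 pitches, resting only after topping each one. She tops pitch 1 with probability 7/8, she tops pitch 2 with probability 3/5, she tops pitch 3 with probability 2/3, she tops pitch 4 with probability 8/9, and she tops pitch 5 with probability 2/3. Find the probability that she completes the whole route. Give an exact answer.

The events are sequential, so multiply the conditional probabilities:
P = 7/8 × 3/5 × 2/3 × 8/9 × 2/3 = 672/3240 = 28/135.

28/135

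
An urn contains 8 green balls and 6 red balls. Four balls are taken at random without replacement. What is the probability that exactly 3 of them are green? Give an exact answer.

48/143

One ordering (green drawn first) has probability 8/14 × 7/13 × 6/12 × 6/11 = 2016/24024 = 12/143.
There are C(4,3) = 4 such orderings, each equally likely, so P = 4 × 12/143 = 48/143.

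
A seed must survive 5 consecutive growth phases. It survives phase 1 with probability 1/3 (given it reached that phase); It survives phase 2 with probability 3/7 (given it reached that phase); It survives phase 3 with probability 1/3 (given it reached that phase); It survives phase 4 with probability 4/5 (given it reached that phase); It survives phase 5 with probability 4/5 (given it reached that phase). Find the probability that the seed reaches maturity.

Multiplying along the chain,
P = 1/3 × 3/7 × 1/3 × 4/5 × 4/5 = 48/1575 = 16/525.

16/525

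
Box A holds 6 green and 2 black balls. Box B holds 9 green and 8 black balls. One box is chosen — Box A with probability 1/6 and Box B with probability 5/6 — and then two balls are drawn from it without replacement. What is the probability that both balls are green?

From Box A: P(both green) = (6/8)(5/7) = 15/28.
From Box B: P(both green) = (9/17)(8/16) = 9/34.
Total probability = (1/6)(15/28) + (5/6)(9/34) = 295/952.

295/952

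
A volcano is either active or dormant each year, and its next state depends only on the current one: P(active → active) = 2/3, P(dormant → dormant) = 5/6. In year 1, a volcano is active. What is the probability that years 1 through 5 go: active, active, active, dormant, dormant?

10/81

Year 1 is given. For each transition, use the conditional probability from the current state:
P(active | active) = 2/3; P(active | active) = 2/3; P(dormant | active) = 1/3; P(dormant | dormant) = 5/6.
P = 2/3 × 2/3 × 1/3 × 5/6 = 20/162 = 10/81.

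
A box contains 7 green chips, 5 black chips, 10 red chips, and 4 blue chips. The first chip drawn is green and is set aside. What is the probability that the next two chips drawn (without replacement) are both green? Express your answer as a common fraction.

After the first draw, 6 of the remaining 25 chips are green.
P = 6/25 × 5/24 = 30/600 = 1/20.

1/20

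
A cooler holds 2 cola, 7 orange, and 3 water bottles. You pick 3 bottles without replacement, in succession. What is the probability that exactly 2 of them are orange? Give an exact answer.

One ordering (orange drawn first) has probability 7/12 × 6/11 × 5/10 = 210/1320 = 7/44.
There are C(3,2) = 3 such orderings, each equally likely, so P = 3 × 7/44 = 21/44.

21/44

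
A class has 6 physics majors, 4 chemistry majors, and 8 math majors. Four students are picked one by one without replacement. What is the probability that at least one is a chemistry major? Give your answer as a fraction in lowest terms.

2059/3060

P(no chemistry majors) = 14/18 × 13/17 × 12/16 × 11/15 = 24024/73440 = 1001/3060.
P(at least one) = 1 − 1001/3060 = 2059/3060.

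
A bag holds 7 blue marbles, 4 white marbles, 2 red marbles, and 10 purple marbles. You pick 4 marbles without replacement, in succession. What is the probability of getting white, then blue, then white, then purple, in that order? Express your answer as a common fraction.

1/253

Each draw changes the counts, so multiply the conditional probabilities along the sequence:
P = 4/23 × 7/22 × 3/21 × 10/20 = 840/212520 = 1/253.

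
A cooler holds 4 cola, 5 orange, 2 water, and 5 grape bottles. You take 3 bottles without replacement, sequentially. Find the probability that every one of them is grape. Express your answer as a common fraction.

1/56

P = 5/16 × 4/15 × 3/14 = 60/3360 = 1/56.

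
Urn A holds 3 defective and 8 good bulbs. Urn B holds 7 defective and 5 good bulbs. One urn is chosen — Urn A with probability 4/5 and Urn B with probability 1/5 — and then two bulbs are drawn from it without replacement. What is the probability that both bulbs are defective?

59/550

From Urn A: P(both defective) = (3/11)(2/10) = 3/55.
From Urn B: P(both defective) = (7/12)(6/11) = 7/22.
Total probability = (4/5)(3/55) + (1/5)(7/22) = 59/550.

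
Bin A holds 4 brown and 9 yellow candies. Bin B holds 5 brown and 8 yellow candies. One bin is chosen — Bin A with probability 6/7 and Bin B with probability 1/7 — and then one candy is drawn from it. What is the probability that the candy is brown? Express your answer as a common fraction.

29/91

From Bin A: P(brown) = 4/13.
From Bin B: P(brown) = 5/13.
Total probability = (6/7)(4/13) + (1/7)(5/13) = 29/91.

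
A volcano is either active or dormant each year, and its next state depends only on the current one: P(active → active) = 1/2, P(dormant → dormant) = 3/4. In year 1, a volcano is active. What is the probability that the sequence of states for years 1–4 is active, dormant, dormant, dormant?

9/32

Year 1 is given. For each transition, use the conditional probability from the current state:
P(dormant | active) = 1/2; P(dormant | dormant) = 3/4; P(dormant | dormant) = 3/4.
P = 1/2 × 3/4 × 3/4 = 9/32.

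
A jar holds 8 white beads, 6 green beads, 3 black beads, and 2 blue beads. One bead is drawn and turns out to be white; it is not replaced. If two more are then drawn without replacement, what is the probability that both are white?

7/51

With the first bead removed, 7 white remain out of 18.
P = 7/18 × 6/17 = 42/306 = 7/51.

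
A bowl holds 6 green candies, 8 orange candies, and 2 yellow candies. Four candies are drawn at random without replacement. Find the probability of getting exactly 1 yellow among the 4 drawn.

One ordering (yellow drawn first) has probability 2/16 × 14/15 × 13/14 × 12/13 = 4368/43680 = 1/10.
There are C(4,1) = 4 such orderings, each equally likely, so P = 4 × 1/10 = 2/5.

2/5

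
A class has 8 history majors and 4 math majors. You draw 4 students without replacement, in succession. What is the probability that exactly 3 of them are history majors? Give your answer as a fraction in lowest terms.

One ordering (history majors drawn first) has probability 8/12 × 7/11 × 6/10 × 4/9 = 1344/11880 = 56/495.
There are C(4,3) = 4 such orderings, each equally likely, so P = 4 × 56/495 = 224/495.

224/495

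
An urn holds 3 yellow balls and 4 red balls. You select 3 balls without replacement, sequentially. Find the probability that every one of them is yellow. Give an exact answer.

1/35

P(every draw is yellow) = 3/7 × 2/6 × 1/5 = 6/210 = 1/35.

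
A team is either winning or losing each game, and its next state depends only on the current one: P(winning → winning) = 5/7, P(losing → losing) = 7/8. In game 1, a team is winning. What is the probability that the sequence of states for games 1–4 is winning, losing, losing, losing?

7/32

Game 1 is given. For each transition, use the conditional probability from the current state:
P(losing | winning) = 2/7; P(losing | losing) = 7/8; P(losing | losing) = 7/8.
P = 2/7 × 7/8 × 7/8 = 98/448 = 7/32.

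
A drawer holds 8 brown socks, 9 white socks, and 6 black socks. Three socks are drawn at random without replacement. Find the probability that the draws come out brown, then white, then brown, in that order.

12/253

Chain rule:
P = 8/23 × 9/22 × 7/21 = 504/10626 = 12/253.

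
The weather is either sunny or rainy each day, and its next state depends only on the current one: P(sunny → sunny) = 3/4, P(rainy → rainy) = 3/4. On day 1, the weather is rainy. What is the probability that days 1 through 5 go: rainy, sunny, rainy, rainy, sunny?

3/256

Day 1 is given. For each transition, use the conditional probability from the current state:
P(sunny | rainy) = 1/4; P(rainy | sunny) = 1/4; P(rainy | rainy) = 3/4; P(sunny | rainy) = 1/4.
P = 1/4 × 1/4 × 3/4 × 1/4 = 3/256.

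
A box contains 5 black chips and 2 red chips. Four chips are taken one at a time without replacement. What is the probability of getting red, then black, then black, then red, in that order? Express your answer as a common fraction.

Each draw changes the counts, so multiply the conditional probabilities along the sequence:
P = 2/7 × 5/6 × 4/5 × 1/4 = 40/840 = 1/21.

1/21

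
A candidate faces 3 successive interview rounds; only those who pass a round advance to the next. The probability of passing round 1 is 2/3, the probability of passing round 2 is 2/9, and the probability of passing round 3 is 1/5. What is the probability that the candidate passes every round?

4/135

Each stage is reached only if all earlier stages succeed, so
P = 2/3 × 2/9 × 1/5 = 4/135.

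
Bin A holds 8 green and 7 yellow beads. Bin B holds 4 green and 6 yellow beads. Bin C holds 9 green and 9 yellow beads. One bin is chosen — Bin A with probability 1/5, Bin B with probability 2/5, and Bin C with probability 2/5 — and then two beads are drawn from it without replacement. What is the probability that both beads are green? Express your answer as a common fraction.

256/1275

From Bin A: P(both green) = (8/15)(7/14) = 4/15.
From Bin B: P(both green) = (4/10)(3/9) = 2/15.
From Bin C: P(both green) = (9/18)(8/17) = 4/17.
Total probability = (1/5)(4/15) + (2/5)(2/15) + (2/5)(4/17) = 256/1275.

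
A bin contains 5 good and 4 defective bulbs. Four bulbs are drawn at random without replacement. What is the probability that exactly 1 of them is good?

10/63

One ordering (good drawn first) has probability 5/9 × 4/8 × 3/7 × 2/6 = 120/3024 = 5/126.
There are C(4,1) = 4 such orderings, each equally likely, so P = 4 × 5/126 = 10/63.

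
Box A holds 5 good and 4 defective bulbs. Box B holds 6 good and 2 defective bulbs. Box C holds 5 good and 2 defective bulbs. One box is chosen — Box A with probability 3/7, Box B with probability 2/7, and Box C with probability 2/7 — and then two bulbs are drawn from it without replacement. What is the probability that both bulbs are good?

20/49

From Box A: P(both good) = (5/9)(4/8) = 5/18.
From Box B: P(both good) = (6/8)(5/7) = 15/28.
From Box C: P(both good) = (5/7)(4/6) = 10/21.
Total probability = (3/7)(5/18) + (2/7)(15/28) + (2/7)(10/21) = 20/49.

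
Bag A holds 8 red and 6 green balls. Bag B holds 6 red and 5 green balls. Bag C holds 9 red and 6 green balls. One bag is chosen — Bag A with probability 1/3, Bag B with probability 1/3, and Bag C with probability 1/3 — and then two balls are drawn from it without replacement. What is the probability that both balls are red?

From Bag A: P(both red) = (8/14)(7/13) = 4/13.
From Bag B: P(both red) = (6/11)(5/10) = 3/11.
From Bag C: P(both red) = (9/15)(8/14) = 12/35.
Total probability = (1/3)(4/13) + (1/3)(3/11) + (1/3)(12/35) = 4621/15015.

4621/15015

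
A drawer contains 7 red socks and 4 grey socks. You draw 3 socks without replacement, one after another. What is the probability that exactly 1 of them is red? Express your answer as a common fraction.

14/55

One ordering (red drawn first) has probability 7/11 × 4/10 × 3/9 = 84/990 = 14/165.
There are C(3,1) = 3 such orderings, each equally likely, so P = 3 × 14/165 = 14/55.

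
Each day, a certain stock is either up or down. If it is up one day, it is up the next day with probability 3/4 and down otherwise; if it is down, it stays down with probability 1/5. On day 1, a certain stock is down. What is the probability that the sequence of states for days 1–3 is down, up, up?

3/5

Day 1 is given. For each transition, use the conditional probability from the current state:
P(up | down) = 4/5; P(up | up) = 3/4.
P = 4/5 × 3/4 = 12/20 = 3/5.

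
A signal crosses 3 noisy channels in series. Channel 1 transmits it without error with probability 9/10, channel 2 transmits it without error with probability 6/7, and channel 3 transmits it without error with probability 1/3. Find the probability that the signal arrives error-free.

Multiplying along the chain,
P = 9/10 × 6/7 × 1/3 = 54/210 = 9/35.

9/35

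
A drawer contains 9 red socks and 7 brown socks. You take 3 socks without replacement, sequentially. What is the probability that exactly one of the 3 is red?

27/80

One ordering (red drawn first) has probability 9/16 × 7/15 × 6/14 = 378/3360 = 9/80.
There are C(3,1) = 3 such orderings, each equally likely, so P = 3 × 9/80 = 27/80.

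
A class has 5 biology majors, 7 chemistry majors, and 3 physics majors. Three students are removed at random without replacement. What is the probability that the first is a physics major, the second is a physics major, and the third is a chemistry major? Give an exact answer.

1/65

Each draw changes the counts, so multiply the conditional probabilities along the sequence:
P = 3/15 × 2/14 × 7/13 = 42/2730 = 1/65.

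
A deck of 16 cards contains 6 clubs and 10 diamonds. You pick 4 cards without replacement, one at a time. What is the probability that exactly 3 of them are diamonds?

36/91

One ordering (diamonds drawn first) has probability 10/16 × 9/15 × 8/14 × 6/13 = 4320/43680 = 9/91.
There are C(4,3) = 4 such orderings, each equally likely, so P = 4 × 9/91 = 36/91.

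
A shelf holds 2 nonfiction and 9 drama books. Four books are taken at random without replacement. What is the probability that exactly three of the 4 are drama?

28/55

One ordering (drama drawn first) has probability 9/11 × 8/10 × 7/9 × 2/8 = 1008/7920 = 7/55.
There are C(4,3) = 4 such orderings, each equally likely, so P = 4 × 7/55 = 28/55.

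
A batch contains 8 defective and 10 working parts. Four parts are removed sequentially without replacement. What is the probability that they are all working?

7/102

P(every draw is working) = 10/18 × 9/17 × 8/16 × 7/15 = 5040/73440 = 7/102.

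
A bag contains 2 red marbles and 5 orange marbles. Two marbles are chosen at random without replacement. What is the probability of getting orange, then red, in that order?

5/21

Chain rule:
P = 5/7 × 2/6 = 10/42 = 5/21.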